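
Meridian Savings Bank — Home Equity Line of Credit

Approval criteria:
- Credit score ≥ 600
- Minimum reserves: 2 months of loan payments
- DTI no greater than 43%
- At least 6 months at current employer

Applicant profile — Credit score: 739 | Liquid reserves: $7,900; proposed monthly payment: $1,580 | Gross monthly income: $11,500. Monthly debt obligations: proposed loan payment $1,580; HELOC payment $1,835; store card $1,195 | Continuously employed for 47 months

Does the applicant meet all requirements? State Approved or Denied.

Credit score 739 ≥ 600 (meets)
Reserves: 7,900 ÷ 1,580 = 5.0 months (meets 2-month minimum)
Total monthly debts = (1,580 + 1,835 + 1,195) = 4,610. Debt-to-income = 4,610/11,500 = 40.1% — meets 43% limit
Employment 47 ≥ 6 months
All criteria satisfied.

Approved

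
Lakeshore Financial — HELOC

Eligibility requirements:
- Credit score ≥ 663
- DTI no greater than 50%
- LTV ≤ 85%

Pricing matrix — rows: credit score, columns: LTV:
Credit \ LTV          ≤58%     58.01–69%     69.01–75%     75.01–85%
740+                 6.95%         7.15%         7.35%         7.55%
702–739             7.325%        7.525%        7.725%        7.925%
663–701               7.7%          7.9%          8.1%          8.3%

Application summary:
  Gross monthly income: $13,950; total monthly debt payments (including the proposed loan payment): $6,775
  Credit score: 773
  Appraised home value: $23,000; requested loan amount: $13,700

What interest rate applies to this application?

Credit score 773 ≥ 663; DTI: 6,775 ÷ 13,950 = 48.6%, within the 50% cap
LTV: 13,700 ÷ 23,000 = 59.6%, within 85% cap
Credit 773 → row 740+; LTV 59.6% → column 58.01–69%. Grid cell → 7.15%.

7.15%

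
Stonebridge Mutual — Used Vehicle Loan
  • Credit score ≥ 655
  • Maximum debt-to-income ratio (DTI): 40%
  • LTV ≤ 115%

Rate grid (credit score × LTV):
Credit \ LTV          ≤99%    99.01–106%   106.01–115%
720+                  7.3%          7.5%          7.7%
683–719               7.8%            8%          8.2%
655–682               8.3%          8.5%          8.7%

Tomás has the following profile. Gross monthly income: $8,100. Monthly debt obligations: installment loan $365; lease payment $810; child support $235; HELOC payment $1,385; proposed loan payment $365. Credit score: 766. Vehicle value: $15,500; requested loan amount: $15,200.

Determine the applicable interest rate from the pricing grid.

7.3%

Credit score 766 ≥ 655; Total monthly debts = (365 + 810 + 235 + 1,385 + 365) = 3,160. DTI = 3,160/8,100 = 39% ≤ 40%
Loan-to-value = 15,200/15,500 = 98.1% — pass (115% max)
Credit 766 → row 720+; LTV 98.1% → column ≤99%. Grid cell → 7.3%.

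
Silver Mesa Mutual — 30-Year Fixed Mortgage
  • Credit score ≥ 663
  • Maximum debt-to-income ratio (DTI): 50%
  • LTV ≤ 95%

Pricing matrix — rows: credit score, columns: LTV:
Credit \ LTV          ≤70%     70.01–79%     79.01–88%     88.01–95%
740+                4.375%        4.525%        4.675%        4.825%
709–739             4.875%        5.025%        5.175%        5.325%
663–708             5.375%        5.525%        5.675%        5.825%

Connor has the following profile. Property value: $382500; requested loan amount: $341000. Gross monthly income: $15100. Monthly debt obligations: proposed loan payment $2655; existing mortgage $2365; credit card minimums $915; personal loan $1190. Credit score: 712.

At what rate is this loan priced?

Credit score 712 ≥ 663; Total monthly debts = (2,655 + 2,365 + 915 + 1,190) = 7,125. DTI = 7,125/15,100 = 47.2% ≤ 50%
Loan-to-value = 341,000/382,500 = 89.2% — pass (95% max)
Credit 712 → row 709–739; LTV 89.2% → column 88.01–95%. Grid cell → 5.325%.

5.325%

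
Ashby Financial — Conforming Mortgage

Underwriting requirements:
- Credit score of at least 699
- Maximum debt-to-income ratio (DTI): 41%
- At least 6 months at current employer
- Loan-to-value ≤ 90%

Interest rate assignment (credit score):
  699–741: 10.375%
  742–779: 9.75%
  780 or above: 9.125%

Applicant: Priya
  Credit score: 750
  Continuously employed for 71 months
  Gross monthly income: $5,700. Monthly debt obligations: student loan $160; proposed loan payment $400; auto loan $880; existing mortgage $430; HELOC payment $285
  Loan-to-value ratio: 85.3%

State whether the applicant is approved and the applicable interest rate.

Approved at 9.75%

Credit score 750 ≥ 699 (meets minimum)
Employment 71 ≥ 6 months
LTV 85.3% ≤ 90%
Total monthly debts = (160 + 400 + 880 + 430 + 285) = 2,155. Debt-to-income = 2,155/5,700 = 37.8% — meets 41% limit
All requirements met. Score 750 falls in the 742–779 tier → 9.75%.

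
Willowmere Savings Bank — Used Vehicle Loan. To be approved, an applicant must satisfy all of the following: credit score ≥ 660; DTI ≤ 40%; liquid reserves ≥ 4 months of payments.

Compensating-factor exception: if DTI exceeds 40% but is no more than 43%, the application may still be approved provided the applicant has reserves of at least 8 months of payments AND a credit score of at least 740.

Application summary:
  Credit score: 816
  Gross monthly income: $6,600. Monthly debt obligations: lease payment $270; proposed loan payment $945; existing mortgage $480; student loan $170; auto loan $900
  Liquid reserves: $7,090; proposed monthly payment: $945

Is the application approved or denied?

Denied

Credit score 816 ≥ 660 (meets base)
Total debts = (270 + 945 + 480 + 170 + 900) = 2,765. DTI: 2,765 ÷ 6,600 = 41.9%, over the 40% base limit.
Liquid reserves cover 7,090/945 = 7.5 months — ≥ 4 required
41.9% falls in the override range (40%–43%), so the compensating-factor test applies.
Override check — reserves: 7.5 mo (short of 8); score: 816 (ok).
Override conditions not both satisfied; exception does not apply.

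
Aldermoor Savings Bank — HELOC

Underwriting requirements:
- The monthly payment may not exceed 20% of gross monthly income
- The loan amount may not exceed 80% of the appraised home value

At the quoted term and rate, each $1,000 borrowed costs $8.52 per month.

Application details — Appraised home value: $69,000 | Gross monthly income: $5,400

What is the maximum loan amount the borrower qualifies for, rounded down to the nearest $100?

Payment cap: 20% × $5,400 = $1,080/month.
At $8.52 per $1,000, that supports 1,080/8.52 × 1,000 ≈ $126,760 → $126,700.
LTV cap: 80% × $69,000 = $55,200 → $55,200.
Binding constraint: loan-to-value.

$55,200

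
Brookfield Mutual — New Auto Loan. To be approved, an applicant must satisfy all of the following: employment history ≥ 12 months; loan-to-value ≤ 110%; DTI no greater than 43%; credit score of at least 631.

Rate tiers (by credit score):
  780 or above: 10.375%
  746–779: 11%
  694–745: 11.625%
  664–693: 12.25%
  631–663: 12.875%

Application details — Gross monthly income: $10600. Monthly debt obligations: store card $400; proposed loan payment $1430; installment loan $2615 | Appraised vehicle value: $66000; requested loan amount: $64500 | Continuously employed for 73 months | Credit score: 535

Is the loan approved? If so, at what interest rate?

Denied

Credit score 535 < 631 (below minimum)
Employment 73 ≥ 12 months
LTV = 64,500/66,000 = 97.7% ≤ 110%
Total monthly debts = (400 + 1,430 + 2,615) = 4,445. Debt-to-income = 4,445/10,600 = 41.9% — meets 43% limit
Not all requirements met → denied.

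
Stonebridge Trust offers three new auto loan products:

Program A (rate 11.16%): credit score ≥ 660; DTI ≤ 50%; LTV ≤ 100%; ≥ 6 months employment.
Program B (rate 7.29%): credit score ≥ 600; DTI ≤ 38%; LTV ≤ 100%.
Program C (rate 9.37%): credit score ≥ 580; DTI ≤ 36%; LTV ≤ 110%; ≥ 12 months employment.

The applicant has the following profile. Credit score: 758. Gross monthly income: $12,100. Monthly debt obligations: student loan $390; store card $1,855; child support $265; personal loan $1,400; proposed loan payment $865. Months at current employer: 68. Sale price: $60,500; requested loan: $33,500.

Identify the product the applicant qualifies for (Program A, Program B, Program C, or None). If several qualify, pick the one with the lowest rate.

Total debts = (390 + 1,855 + 265 + 1,400 + 865) = 4,775; DTI = 4,775/12,100 = 39.5%.
LTV = 33,500/60,500 = 55.4%.
Program A: score 758 ≥ 660; DTI 39.5% ≤ 50%; LTV 55.4% ≤ 100%; employment 68 ≥ 6 mo → qualifies.
Program B: score 758 ≥ 600; DTI 39.5% > 38%; LTV 55.4% ≤ 100% → does not qualify.
Program C: score 758 ≥ 580; DTI 39.5% > 36%; LTV 55.4% ≤ 110%; employment 68 ≥ 12 mo → does not qualify.

Program A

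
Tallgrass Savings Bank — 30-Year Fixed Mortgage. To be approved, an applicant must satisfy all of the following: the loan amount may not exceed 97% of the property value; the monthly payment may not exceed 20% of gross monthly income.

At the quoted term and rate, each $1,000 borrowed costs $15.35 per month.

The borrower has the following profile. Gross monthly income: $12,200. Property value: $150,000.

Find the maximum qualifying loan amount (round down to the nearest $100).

Payment cap: 20% × $12,200 = $2,440/month.
At $15.35 per $1,000, that supports 2,440/15.35 × 1,000 ≈ $158,957 → $158,900.
LTV cap: 97% × $150,000 = $145,500 → $145,500.
Binding constraint: loan-to-value.

$145,500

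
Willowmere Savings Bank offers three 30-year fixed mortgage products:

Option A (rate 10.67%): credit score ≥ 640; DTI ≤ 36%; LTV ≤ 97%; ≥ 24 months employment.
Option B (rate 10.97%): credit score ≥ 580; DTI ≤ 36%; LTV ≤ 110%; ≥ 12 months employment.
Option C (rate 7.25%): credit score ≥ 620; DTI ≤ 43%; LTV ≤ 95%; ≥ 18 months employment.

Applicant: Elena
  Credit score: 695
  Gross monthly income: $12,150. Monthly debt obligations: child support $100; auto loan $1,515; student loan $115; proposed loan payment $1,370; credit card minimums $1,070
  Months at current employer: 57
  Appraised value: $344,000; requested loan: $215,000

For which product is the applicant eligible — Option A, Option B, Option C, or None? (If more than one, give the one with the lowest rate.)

Total debts = (100 + 1,515 + 115 + 1,370 + 1,070) = 4,170; DTI = 4,170/12,150 = 34.3%.
LTV = 215,000/344,000 = 62.5%.
Option A: score 695 ≥ 640; DTI 34.3% ≤ 36%; LTV 62.5% ≤ 97%; employment 57 ≥ 24 mo → qualifies.
Option B: score 695 ≥ 580; DTI 34.3% ≤ 36%; LTV 62.5% ≤ 110%; employment 57 ≥ 12 mo → qualifies.
Option C: score 695 ≥ 620; DTI 34.3% ≤ 43%; LTV 62.5% ≤ 95%; employment 57 ≥ 18 mo → qualifies.
Qualifying: Option A, Option B, Option C. Lowest rate is 7.25% → Option C.

Option C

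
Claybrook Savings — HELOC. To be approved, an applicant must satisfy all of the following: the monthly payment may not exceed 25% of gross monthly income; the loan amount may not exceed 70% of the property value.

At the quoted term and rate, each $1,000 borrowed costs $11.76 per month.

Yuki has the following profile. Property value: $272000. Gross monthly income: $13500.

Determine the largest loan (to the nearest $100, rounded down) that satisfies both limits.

Payment cap: 25% × $13,500 = $3,375/month.
At $11.76 per $1,000, that supports 3,375/11.76 × 1,000 ≈ $286,989 → $286,900.
LTV cap: 70% × $272,000 = $190,400 → $190,400.
Binding constraint: loan-to-value.

$190,400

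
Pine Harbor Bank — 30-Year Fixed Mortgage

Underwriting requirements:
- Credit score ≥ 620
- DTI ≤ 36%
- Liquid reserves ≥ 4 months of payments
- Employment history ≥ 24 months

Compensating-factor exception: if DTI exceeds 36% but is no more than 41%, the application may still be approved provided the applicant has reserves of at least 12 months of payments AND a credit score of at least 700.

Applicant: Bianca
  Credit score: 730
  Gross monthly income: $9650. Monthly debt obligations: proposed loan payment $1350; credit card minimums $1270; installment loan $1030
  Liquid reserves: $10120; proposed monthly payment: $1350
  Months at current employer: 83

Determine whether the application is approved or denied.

Credit score 730 ≥ 620 (meets base)
Total debts = (1,350 + 1,270 + 1,030) = 3,650. DTI: 3,650 ÷ 9,650 = 37.8%, over the 36% base limit.
Reserves: 10,120 ÷ 1,350 = 7.5 months (meets 4-month minimum)
Employment 83 ≥ 24 months
DTI 37.8% is within the 36%–41% exception band; checking compensating factors.
Reserves 7.5 < 12 months; credit score 730 ≥ 700.
Compensating-factor requirement not fully met.

Denied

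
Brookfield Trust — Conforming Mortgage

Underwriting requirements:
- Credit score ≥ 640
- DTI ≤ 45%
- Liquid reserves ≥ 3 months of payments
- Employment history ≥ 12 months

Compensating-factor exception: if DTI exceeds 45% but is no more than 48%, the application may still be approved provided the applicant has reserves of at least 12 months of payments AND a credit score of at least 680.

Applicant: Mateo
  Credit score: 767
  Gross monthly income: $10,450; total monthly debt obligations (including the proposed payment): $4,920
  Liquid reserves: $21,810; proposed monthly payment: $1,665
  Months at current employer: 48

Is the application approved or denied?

Approved

Credit score 767 ≥ 640 (meets base)
DTI: 4,920 ÷ 10,450 = 47.1%, over the 45% base limit.
Reserves = 21,810/1,665 = 13.1 months ≥ 3
Employment 48 ≥ 12 months
DTI 47.1% is within the 45%–48% exception band; checking compensating factors.
Reserves 13.1 ≥ 12 months; credit score 767 ≥ 680.
Both override conditions satisfied; DTI exception granted.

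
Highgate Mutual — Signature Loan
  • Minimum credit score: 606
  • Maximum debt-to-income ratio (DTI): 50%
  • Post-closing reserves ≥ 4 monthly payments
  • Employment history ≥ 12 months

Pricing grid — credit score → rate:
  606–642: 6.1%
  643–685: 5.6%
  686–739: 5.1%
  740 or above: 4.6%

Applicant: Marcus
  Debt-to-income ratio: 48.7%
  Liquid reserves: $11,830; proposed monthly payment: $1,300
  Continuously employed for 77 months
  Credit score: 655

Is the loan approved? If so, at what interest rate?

Credit score 655 ≥ 606 (meets minimum)
Liquid reserves cover 11,830/1,300 = 9.1 months — ≥ 4 required
Employment 77 ≥ 12 months
DTI 48.7% ≤ 50%
All requirements met. Score 655 falls in the 643–685 tier → 5.6%.

Approved at 5.6%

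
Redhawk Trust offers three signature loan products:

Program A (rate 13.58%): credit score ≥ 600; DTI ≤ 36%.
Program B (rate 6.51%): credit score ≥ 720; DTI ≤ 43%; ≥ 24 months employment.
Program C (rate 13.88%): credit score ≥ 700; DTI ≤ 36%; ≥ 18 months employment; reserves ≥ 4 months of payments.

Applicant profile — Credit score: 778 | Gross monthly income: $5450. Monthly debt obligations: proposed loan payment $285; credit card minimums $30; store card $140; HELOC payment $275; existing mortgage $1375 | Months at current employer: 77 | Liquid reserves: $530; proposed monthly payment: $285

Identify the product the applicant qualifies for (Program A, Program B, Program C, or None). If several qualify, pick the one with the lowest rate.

Total debts = (285 + 30 + 140 + 275 + 1,375) = 2,105; DTI = 2,105/5,450 = 38.6%.
Reserves = 530/285 = 1.9 months.
Program A: score 778 ≥ 600; DTI 38.6% > 36% → does not qualify.
Program B: score 778 ≥ 720; DTI 38.6% ≤ 43%; employment 77 ≥ 24 mo → qualifies.
Program C: score 778 ≥ 700; DTI 38.6% > 36%; employment 77 ≥ 18 mo; reserves 1.9 < 4 mo → does not qualify.

Program B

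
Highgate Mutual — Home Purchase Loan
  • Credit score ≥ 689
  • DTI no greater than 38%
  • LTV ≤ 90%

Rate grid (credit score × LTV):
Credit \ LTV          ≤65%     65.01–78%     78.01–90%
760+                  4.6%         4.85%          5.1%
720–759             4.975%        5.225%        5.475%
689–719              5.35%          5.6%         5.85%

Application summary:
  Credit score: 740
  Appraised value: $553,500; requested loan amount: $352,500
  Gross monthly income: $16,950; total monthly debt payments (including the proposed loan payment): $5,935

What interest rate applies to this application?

4.975%

Credit score 740 ≥ 689; DTI: 5,935 ÷ 16,950 = 35%, within the 38% cap
Loan-to-value = 352,500/553,500 = 63.7% — pass (90% max)
Row: 740 falls in 720–759. Column: 63.7% falls in ≤65%. Rate = 4.975%.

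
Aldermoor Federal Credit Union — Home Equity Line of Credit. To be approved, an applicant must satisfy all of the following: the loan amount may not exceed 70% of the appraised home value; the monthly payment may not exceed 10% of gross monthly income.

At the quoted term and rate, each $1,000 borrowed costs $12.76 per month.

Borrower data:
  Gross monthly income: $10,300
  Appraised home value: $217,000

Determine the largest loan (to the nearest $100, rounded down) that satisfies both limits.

Payment cap: 10% × $10,300 = $1,030/month.
At $12.76 per $1,000, that supports 1,030/12.76 × 1,000 ≈ $80,721 → $80,700.
LTV cap: 70% × $217,000 = $151,900 → $151,900.
Binding constraint: payment-to-income.

$80,700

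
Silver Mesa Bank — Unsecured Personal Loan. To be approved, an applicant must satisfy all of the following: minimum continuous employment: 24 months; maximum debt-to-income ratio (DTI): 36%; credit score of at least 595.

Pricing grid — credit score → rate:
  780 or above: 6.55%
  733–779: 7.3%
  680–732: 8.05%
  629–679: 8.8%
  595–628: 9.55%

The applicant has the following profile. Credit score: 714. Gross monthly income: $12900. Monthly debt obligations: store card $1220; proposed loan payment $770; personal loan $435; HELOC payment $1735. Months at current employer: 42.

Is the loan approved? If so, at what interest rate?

Approved at 8.05%

Credit score 714 ≥ 595 (meets minimum)
Employment 42 ≥ 24 months
Total monthly debts = (1,220 + 770 + 435 + 1,735) = 4,160. DTI: 4,160 ÷ 12,900 = 32.2%, within the 36% cap
All requirements met. Score 714 falls in the 680–732 tier → 8.05%.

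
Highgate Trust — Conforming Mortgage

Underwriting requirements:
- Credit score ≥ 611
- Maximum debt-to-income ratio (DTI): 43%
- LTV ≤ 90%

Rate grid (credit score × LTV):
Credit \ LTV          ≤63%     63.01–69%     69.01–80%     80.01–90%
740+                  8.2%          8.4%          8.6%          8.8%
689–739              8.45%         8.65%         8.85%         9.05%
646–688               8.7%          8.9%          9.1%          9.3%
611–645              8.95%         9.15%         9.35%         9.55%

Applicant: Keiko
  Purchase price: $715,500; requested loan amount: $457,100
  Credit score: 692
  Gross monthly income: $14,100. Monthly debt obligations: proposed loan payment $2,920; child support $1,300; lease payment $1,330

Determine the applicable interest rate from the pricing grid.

Credit score 692 ≥ 611; Total monthly debts = (2,920 + 1,300 + 1,330) = 5,550. DTI: 5,550 ÷ 14,100 = 39.4%, within the 43% cap
LTV = 457,100/715,500 = 63.9% ≤ 90%
Credit 692 → row 689–739; LTV 63.9% → column 63.01–69%. Grid cell → 8.65%.

8.65%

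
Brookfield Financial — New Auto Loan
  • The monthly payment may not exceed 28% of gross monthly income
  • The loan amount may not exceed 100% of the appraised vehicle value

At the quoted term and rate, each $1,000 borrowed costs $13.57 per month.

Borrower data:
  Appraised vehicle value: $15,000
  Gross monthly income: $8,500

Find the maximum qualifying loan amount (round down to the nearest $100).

Payment cap: 28% × $8,500 = $2,380/month.
At $13.57 per $1,000, that supports 2,380/13.57 × 1,000 ≈ $175,386 → $175,300.
LTV cap: 100% × $15,000 = $15,000 → $15,000.
Binding constraint: loan-to-value.

$15,000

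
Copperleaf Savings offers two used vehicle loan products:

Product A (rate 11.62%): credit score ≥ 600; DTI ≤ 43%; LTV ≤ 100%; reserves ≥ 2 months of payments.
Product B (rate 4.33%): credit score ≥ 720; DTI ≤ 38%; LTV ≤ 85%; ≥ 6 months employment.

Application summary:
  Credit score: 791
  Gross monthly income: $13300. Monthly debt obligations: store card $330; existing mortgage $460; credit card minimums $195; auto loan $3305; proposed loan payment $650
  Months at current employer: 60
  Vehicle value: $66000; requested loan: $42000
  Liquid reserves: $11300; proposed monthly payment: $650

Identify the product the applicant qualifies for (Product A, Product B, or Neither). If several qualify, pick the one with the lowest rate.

Product B

Total debts = (330 + 460 + 195 + 3,305 + 650) = 4,940; DTI = 4,940/13,300 = 37.1%.
LTV = 42,000/66,000 = 63.6%.
Reserves = 11,300/650 = 17.4 months.
Product A: score 791 ≥ 600; DTI 37.1% ≤ 43%; LTV 63.6% ≤ 100%; reserves 17.4 ≥ 2 mo → qualifies.
Product B: score 791 ≥ 720; DTI 37.1% ≤ 38%; LTV 63.6% ≤ 85%; employment 60 ≥ 6 mo → qualifies.
Qualifying: Product A, Product B. Lowest rate is 4.33% → Product B.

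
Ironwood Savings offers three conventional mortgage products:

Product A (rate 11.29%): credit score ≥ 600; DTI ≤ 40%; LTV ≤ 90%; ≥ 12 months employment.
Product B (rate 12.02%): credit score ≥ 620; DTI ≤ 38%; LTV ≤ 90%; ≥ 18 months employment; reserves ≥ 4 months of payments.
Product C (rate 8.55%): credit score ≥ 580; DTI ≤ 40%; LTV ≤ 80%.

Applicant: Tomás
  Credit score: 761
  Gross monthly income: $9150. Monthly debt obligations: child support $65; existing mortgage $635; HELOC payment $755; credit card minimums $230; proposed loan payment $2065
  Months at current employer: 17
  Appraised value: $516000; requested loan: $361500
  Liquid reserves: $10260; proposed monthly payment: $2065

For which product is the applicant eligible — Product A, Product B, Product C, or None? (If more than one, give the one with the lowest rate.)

None

Total debts = (65 + 635 + 755 + 230 + 2,065) = 3,750; DTI = 3,750/9,150 = 41%.
LTV = 361,500/516,000 = 70.1%.
Reserves = 10,260/2,065 = 5.0 months.
Product A: score 761 ≥ 600; DTI 41% > 40%; LTV 70.1% ≤ 90%; employment 17 ≥ 12 mo → does not qualify.
Product B: score 761 ≥ 620; DTI 41% > 38%; LTV 70.1% ≤ 90%; employment 17 < 18 mo; reserves 5.0 ≥ 4 mo → does not qualify.
Product C: score 761 ≥ 580; DTI 41% > 40%; LTV 70.1% ≤ 80% → does not qualify.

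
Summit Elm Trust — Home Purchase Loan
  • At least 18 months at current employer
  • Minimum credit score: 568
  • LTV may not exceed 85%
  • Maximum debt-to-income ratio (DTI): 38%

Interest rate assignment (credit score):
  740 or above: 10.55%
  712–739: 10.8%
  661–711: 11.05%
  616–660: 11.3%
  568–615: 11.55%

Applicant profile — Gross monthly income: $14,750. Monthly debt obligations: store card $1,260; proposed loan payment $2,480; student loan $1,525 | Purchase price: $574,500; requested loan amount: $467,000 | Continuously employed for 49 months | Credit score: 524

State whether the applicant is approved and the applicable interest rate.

Credit score 524 < 568 (below minimum)
Loan-to-value = 467,000/574,500 = 81.3% — pass (85% max)
Total monthly debts = (1,260 + 2,480 + 1,525) = 5,265. DTI: 5,265 ÷ 14,750 = 35.7%, within the 38% cap
Employment 49 ≥ 18 months
Not all requirements met → denied.

Denied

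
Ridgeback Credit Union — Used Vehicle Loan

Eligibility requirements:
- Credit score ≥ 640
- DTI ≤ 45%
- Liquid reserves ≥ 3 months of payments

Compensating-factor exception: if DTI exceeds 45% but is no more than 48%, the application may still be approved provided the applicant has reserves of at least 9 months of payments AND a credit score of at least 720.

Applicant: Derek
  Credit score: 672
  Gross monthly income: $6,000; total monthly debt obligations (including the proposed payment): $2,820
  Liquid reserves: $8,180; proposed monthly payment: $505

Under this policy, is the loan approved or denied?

Credit score 672 ≥ 640 (meets base)
DTI = 2,820/6,000 = 47% > 45% — standard DTI limit exceeded.
Reserves = 8,180/505 = 16.2 months ≥ 3
47% falls in the override range (45%–48%), so the compensating-factor test applies.
Override check — reserves: 16.2 mo (ok); score: 672 (below 720).
Compensating-factor requirement not fully met.

Denied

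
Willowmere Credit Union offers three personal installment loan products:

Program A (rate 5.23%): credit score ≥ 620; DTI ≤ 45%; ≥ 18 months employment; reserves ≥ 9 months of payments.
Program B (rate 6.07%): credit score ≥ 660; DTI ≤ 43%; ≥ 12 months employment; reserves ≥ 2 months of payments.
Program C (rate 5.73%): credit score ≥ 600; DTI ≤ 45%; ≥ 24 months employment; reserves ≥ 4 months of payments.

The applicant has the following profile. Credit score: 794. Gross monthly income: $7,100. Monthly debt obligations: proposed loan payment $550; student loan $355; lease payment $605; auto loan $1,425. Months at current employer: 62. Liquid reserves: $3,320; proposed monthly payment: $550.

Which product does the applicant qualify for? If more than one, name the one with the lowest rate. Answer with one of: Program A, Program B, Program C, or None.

Program C

Total debts = (550 + 355 + 605 + 1,425) = 2,935; DTI = 2,935/7,100 = 41.3%.
Reserves = 3,320/550 = 6.0 months.
Program A: score 794 ≥ 620; DTI 41.3% ≤ 45%; employment 62 ≥ 18 mo; reserves 6.0 < 9 mo → does not qualify.
Program B: score 794 ≥ 660; DTI 41.3% ≤ 43%; employment 62 ≥ 12 mo; reserves 6.0 ≥ 2 mo → qualifies.
Program C: score 794 ≥ 600; DTI 41.3% ≤ 45%; employment 62 ≥ 24 mo; reserves 6.0 ≥ 4 mo → qualifies.
Qualifying: Program B, Program C. Lowest rate is 5.73% → Program C.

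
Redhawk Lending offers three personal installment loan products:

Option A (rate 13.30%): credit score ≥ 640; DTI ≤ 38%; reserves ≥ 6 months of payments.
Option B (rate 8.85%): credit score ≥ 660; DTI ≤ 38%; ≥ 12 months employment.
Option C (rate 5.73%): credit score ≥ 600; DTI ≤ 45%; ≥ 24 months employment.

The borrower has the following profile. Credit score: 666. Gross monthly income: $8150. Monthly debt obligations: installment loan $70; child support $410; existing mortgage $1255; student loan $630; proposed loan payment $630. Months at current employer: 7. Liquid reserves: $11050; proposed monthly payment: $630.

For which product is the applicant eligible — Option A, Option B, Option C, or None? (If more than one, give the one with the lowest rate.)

Total debts = (70 + 410 + 1,255 + 630 + 630) = 2,995; DTI = 2,995/8,150 = 36.7%.
Reserves = 11,050/630 = 17.5 months.
Option A: score 666 ≥ 640; DTI 36.7% ≤ 38%; reserves 17.5 ≥ 6 mo → qualifies.
Option B: score 666 ≥ 660; DTI 36.7% ≤ 38%; employment 7 < 12 mo → does not qualify.
Option C: score 666 ≥ 600; DTI 36.7% ≤ 45%; employment 7 < 24 mo → does not qualify.

Option A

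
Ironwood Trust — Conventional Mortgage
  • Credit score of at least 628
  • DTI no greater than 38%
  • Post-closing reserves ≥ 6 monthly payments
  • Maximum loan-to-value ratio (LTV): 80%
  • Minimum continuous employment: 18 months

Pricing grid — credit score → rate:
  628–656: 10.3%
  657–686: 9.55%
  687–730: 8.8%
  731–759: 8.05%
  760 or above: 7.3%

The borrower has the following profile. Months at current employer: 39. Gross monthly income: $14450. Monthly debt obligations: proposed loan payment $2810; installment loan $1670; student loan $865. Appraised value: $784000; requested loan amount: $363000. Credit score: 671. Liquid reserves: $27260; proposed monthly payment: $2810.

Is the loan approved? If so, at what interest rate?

Approved at 9.55%

Credit score 671 ≥ 628 (meets minimum)
Employment 39 ≥ 18 months
Reserves: 27,260 ÷ 2,810 = 9.7 months (meets 6-month minimum)
Total monthly debts = (2,810 + 1,670 + 865) = 5,345. Debt-to-income = 5,345/14,450 = 37% — meets 38% limit
LTV = 363,000/784,000 = 46.3% ≤ 80%
All requirements met. Score 671 falls in the 657–686 tier → 9.55%.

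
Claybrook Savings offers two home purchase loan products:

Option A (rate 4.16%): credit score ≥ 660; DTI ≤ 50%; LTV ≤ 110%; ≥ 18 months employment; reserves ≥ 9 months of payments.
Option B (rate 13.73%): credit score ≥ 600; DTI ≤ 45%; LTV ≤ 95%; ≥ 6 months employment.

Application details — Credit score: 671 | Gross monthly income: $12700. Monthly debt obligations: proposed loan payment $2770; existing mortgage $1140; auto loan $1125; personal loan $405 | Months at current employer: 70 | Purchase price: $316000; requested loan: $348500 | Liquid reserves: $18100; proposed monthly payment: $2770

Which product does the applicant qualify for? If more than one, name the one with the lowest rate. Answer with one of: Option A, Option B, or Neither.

Neither

Total debts = (2,770 + 1,140 + 1,125 + 405) = 5,440; DTI = 5,440/12,700 = 42.8%.
LTV = 348,500/316,000 = 110.3%.
Reserves = 18,100/2,770 = 6.5 months.
Option A: score 671 ≥ 660; DTI 42.8% ≤ 50%; LTV 110.3% > 110%; employment 70 ≥ 18 mo; reserves 6.5 < 9 mo → does not qualify.
Option B: score 671 ≥ 600; DTI 42.8% ≤ 45%; LTV 110.3% > 95%; employment 70 ≥ 6 mo → does not qualify.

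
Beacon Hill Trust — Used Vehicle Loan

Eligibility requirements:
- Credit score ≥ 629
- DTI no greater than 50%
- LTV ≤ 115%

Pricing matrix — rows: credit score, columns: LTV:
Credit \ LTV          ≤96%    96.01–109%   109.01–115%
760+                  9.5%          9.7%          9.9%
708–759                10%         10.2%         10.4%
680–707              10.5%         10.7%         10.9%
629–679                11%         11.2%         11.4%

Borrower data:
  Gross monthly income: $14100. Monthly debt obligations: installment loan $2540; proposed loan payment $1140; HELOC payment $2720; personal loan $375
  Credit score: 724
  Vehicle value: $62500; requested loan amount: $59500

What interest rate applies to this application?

Credit score 724 ≥ 629; Total monthly debts = (2,540 + 1,140 + 2,720 + 375) = 6,775. DTI = 6,775/14,100 = 48% ≤ 50%
LTV = 59,500/62,500 = 95.2% ≤ 115%
Row: 724 falls in 708–759. Column: 95.2% falls in ≤96%. Rate = 10%.

10%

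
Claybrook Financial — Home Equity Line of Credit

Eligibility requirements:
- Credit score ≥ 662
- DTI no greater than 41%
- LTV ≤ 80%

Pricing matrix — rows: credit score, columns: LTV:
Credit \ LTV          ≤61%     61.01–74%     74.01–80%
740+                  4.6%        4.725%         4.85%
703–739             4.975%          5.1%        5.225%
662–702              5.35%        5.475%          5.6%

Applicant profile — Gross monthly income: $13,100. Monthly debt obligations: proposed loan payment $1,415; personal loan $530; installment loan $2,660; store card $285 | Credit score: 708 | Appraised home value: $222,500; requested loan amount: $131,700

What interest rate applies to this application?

Credit score 708 ≥ 662; Total monthly debts = (1,415 + 530 + 2,660 + 285) = 4,890. DTI: 4,890 ÷ 13,100 = 37.3%, within the 41% cap
Loan-to-value = 131,700/222,500 = 59.2% — pass (80% max)
Row: 708 falls in 703–739. Column: 59.2% falls in ≤61%. Rate = 4.975%.

4.975%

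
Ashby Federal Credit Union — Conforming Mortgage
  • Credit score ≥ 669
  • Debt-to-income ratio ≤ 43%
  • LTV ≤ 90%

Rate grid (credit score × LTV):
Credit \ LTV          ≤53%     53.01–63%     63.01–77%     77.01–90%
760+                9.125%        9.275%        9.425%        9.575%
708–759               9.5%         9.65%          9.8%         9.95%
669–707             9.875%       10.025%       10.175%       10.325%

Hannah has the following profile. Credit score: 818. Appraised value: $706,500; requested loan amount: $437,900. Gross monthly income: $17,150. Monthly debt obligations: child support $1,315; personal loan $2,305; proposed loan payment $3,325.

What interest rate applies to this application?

Credit score 818 ≥ 669; Total monthly debts = (1,315 + 2,305 + 3,325) = 6,945. DTI: 6,945 ÷ 17,150 = 40.5%, within the 43% cap
LTV = 437,900/706,500 = 62% ≤ 90%
Score 818 is in the 760+ band; LTV 62% is in the 53.01–63% band → 9.275%.

9.275%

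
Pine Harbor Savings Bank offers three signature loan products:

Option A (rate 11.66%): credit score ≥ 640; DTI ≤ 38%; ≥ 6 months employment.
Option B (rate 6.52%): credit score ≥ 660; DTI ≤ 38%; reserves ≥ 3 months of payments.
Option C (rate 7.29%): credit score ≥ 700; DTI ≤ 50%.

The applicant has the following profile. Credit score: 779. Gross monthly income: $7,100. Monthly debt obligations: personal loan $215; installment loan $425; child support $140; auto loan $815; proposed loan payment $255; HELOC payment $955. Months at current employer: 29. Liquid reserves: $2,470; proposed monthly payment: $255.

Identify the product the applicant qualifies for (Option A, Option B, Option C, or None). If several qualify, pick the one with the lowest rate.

Total debts = (215 + 425 + 140 + 815 + 255 + 955) = 2,805; DTI = 2,805/7,100 = 39.5%.
Reserves = 2,470/255 = 9.7 months.
Option A: score 779 ≥ 640; DTI 39.5% > 38%; employment 29 ≥ 6 mo → does not qualify.
Option B: score 779 ≥ 660; DTI 39.5% > 38%; reserves 9.7 ≥ 3 mo → does not qualify.
Option C: score 779 ≥ 700; DTI 39.5% ≤ 50% → qualifies.

Option C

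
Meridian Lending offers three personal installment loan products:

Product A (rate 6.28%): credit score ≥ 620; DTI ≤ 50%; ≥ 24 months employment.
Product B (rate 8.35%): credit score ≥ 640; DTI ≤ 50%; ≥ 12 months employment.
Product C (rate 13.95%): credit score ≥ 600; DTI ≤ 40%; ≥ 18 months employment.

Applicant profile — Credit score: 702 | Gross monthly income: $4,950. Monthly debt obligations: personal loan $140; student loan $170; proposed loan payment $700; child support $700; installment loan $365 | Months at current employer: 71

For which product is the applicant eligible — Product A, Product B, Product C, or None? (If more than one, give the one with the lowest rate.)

Total debts = (140 + 170 + 700 + 700 + 365) = 2,075; DTI = 2,075/4,950 = 41.9%.
Product A: score 702 ≥ 620; DTI 41.9% ≤ 50%; employment 71 ≥ 24 mo → qualifies.
Product B: score 702 ≥ 640; DTI 41.9% ≤ 50%; employment 71 ≥ 12 mo → qualifies.
Product C: score 702 ≥ 600; DTI 41.9% > 40%; employment 71 ≥ 18 mo → does not qualify.
Qualifying: Product A, Product B. Lowest rate is 6.28% → Product A.

Product A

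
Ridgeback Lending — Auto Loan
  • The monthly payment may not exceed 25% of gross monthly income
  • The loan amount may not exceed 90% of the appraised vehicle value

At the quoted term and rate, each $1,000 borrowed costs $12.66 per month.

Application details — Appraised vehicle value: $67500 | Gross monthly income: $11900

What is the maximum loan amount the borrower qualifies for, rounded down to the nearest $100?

Payment cap: 25% × $11,900 = $2,975/month.
At $12.66 per $1,000, that supports 2,975/12.66 × 1,000 ≈ $234,992 → $234,900.
LTV cap: 90% × $67,500 = $60,750 → $60,700.
Binding constraint: loan-to-value.

$60,700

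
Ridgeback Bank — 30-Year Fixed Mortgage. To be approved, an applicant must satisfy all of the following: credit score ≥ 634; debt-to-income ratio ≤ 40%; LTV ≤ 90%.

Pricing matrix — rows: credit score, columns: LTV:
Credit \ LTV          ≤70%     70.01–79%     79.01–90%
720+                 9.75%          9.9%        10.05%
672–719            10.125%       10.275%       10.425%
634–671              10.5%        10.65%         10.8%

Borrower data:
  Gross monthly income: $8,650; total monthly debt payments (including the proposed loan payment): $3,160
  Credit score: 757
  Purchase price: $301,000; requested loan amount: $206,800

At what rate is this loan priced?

9.75%

Credit score 757 ≥ 634; DTI = 3,160/8,650 = 36.5% ≤ 40%
LTV: 206,800 ÷ 301,000 = 68.7%, within 90% cap
Credit 757 → row 720+; LTV 68.7% → column ≤70%. Grid cell → 9.75%.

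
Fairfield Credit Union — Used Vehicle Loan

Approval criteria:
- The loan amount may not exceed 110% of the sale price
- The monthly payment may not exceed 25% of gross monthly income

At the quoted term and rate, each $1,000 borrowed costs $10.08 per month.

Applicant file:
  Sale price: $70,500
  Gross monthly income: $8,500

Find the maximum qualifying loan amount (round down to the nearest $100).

Payment cap: 25% × $8,500 = $2,125/month.
At $10.08 per $1,000, that supports 2,125/10.08 × 1,000 ≈ $210,813 → $210,800.
LTV cap: 110% × $70,500 = $77,550 → $77,500.
Binding constraint: loan-to-value.

$77,500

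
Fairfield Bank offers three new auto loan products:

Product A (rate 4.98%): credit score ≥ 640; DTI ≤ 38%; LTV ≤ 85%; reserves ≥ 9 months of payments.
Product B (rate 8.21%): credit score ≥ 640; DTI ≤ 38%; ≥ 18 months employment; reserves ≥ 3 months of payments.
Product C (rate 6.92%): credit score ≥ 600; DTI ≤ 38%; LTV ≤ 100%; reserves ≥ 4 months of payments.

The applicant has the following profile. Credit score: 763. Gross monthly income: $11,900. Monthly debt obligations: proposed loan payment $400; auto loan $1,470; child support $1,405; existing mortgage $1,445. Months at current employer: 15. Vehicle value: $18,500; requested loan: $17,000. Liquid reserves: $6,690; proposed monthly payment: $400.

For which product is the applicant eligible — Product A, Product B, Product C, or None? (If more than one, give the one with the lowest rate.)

Total debts = (400 + 1,470 + 1,405 + 1,445) = 4,720; DTI = 4,720/11,900 = 39.7%.
LTV = 17,000/18,500 = 91.9%.
Reserves = 6,690/400 = 16.7 months.
Product A: score 763 ≥ 640; DTI 39.7% > 38%; LTV 91.9% > 85%; reserves 16.7 ≥ 9 mo → does not qualify.
Product B: score 763 ≥ 640; DTI 39.7% > 38%; employment 15 < 18 mo; reserves 16.7 ≥ 3 mo → does not qualify.
Product C: score 763 ≥ 600; DTI 39.7% > 38%; LTV 91.9% ≤ 100%; reserves 16.7 ≥ 4 mo → does not qualify.

None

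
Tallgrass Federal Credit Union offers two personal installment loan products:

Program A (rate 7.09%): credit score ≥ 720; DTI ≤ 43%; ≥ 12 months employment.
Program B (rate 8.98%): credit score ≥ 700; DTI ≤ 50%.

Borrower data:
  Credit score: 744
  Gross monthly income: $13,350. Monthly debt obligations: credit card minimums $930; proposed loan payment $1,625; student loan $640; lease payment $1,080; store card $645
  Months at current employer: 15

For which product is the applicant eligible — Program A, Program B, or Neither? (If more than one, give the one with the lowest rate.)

Total debts = (930 + 1,625 + 640 + 1,080 + 645) = 4,920; DTI = 4,920/13,350 = 36.9%.
Program A: score 744 ≥ 720; DTI 36.9% ≤ 43%; employment 15 ≥ 12 mo → qualifies.
Program B: score 744 ≥ 700; DTI 36.9% ≤ 50% → qualifies.
Qualifying: Program A, Program B. Lowest rate is 7.09% → Program A.

Program A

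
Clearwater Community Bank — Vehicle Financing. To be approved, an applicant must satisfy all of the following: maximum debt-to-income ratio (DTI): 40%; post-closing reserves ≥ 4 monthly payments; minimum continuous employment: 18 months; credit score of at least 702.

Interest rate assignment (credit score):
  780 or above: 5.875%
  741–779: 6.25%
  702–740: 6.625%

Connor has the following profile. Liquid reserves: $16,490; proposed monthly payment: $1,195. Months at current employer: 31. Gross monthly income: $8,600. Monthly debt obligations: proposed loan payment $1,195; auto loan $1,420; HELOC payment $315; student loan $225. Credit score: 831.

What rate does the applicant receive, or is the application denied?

Credit score 831 ≥ 702 (meets minimum)
Employment 31 ≥ 18 months
Total monthly debts = (1,195 + 1,420 + 315 + 225) = 3,155. Debt-to-income = 3,155/8,600 = 36.7% — meets 40% limit
Reserves: 16,490 ÷ 1,195 = 13.8 months (meets 4-month minimum)
All requirements met. Score 831 falls in the 780 or above tier → 5.875%.

Approved at 5.875%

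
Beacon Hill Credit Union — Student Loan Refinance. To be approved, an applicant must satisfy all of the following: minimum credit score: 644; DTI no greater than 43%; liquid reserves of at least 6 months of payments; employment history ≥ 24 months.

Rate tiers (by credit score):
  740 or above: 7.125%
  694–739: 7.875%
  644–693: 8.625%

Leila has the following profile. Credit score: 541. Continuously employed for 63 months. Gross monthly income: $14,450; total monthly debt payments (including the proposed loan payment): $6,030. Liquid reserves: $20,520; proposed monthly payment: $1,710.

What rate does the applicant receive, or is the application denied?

Credit score 541 < 644 (below minimum)
DTI: 6,030 ÷ 14,450 = 41.7%, within the 43% cap
Employment 63 ≥ 24 months
Reserves: 20,520 ÷ 1,710 = 12.0 months (meets 6-month minimum)
Not all requirements met → denied.

Denied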